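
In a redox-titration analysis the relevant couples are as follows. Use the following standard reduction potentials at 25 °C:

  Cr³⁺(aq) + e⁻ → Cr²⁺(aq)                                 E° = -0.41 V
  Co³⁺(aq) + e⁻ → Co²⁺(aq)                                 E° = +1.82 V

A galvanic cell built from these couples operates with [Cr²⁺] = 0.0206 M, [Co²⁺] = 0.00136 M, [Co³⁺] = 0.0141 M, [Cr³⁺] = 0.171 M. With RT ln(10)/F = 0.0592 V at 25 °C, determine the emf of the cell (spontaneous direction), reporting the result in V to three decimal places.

+2.236 V

Co³⁺/Co²⁺ is the cathode (higher E°), Cr³⁺/Cr²⁺ the anode: E°cell = +1.82 − (-0.41) = +2.23 V, n = 1.
Overall: Co³⁺(aq) + Cr²⁺(aq) → Co²⁺(aq) + Cr³⁺(aq)
Q = [Co²⁺]·[Cr³⁺] / ([Co³⁺]·[Cr²⁺]); log Q = -0.097.
E = E° − (0.0592/n) log Q = +2.23 − (0.0592/1)(-0.097) = +2.236 V.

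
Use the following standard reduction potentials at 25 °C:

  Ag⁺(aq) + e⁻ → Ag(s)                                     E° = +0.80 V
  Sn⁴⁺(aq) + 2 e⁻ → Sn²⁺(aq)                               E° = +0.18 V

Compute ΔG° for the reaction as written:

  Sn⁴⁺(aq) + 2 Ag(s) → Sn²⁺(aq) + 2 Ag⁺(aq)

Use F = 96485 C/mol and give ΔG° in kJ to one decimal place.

+119.6 kJ

As written, Sn⁴⁺/Sn²⁺ is reduced (cathode) and Ag⁺/Ag is oxidised (anode), so E°cell = (+0.18) − (+0.80) = -0.62 V.
Balancing electrons gives n = 2.
ΔG° = −nFE° = −(2)(96485)(-0.62) = 119,641 J = +119.6 kJ.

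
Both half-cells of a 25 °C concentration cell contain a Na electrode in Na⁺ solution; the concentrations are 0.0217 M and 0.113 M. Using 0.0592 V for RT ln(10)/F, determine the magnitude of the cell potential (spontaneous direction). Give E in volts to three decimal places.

For a concentration cell E°cell = 0. The 0.113 M side is the cathode (reduction is favoured where [Na⁺] is higher).
With n = 1, E = −(0.0592/1) log([Na⁺]ₐₙ/[Na⁺]꜀ₐₜ) = −(0.0592/1) log(0.0217/0.113) = −(0.0592/1)(-0.717) = +0.042 V.

+0.042 V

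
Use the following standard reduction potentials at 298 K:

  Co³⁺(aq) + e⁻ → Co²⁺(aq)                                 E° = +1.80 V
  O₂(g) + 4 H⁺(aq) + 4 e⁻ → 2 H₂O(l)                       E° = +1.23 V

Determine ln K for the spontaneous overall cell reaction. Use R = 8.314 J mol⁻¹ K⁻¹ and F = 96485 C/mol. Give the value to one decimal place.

Cathode: Co³⁺/Co²⁺; anode: O₂/H₂O. E°cell = (+1.80) − (+1.23) = +0.57 V, with n = 4.
ΔG° = −nFE° = −RT ln K, so ln K = nFE°/(RT) = (4)(96485)(+0.57) / ((8.314)(298)) = 88.791.

88.8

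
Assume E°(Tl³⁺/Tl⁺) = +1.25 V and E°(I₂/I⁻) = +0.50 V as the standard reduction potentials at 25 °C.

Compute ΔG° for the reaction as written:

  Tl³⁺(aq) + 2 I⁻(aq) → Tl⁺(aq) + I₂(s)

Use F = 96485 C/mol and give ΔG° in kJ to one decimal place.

As written, Tl³⁺/Tl⁺ is reduced (cathode) and I₂/I⁻ is oxidised (anode), so E°cell = (+1.25) − (+0.50) = +0.75 V.
Balancing electrons gives n = 2.
ΔG° = −nFE° = −(2)(96485)(+0.75) = -144,728 J = -144.7 kJ.

-144.7 kJ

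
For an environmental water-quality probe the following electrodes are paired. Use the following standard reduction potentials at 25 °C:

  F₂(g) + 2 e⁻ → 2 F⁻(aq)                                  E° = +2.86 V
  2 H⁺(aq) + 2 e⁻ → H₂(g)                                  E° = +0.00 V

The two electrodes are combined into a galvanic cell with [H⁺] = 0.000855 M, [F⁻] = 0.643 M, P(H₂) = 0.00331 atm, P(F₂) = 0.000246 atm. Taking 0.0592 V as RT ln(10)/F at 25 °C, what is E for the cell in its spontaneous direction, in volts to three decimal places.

+2.873 V

F₂/F⁻ is the cathode (higher E°), H⁺/H₂ the anode: E°cell = +2.86 − (+0.00) = +2.86 V, n = 2.
Overall: F₂(g) + H₂(g) → 2 F⁻(aq) + 2 H⁺(aq)
Q = [F⁻]^2·[H⁺]^2 / (P(F₂)·P(H₂)); log Q = -0.430.
E = E° − (0.0592/n) log Q = +2.86 − (0.0592/2)(-0.430) = +2.873 V.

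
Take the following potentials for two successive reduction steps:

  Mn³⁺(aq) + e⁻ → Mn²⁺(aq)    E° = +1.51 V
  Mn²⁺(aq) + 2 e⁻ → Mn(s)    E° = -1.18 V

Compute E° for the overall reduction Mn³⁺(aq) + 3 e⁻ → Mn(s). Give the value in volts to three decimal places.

Adding the free-energy changes (−nFE°) of the two steps gives −n₃FE°₃ = −n₁FE°₁ − n₂FE°₂.
E°₃ = (1×+1.51 + 2×-1.18) / 3 = (-0.850) / 3 = -0.283 V.

-0.283 V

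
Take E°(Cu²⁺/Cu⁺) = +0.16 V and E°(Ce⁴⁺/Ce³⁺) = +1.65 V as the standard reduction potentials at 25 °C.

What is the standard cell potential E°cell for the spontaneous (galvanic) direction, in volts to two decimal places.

+1.49 V

The Ce⁴⁺/Ce³⁺ couple has the higher reduction potential, so it is the cathode; Cu²⁺/Cu⁺ is oxidised at the anode.
E°cell = E°(cathode) − E°(anode) = (+1.65) − (+0.16) = +1.49 V.
Since E°cell > 0, the reaction is spontaneous under standard conditions.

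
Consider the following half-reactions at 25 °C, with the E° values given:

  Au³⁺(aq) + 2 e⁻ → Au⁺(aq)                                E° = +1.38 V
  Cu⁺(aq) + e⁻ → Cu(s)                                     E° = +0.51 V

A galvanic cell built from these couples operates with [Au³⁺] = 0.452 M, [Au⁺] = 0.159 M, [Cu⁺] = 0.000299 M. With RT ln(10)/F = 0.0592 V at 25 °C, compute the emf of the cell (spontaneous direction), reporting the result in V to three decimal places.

+1.092 V

Au³⁺/Au⁺ is the cathode (higher E°), Cu⁺/Cu the anode: E°cell = +1.38 − (+0.51) = +0.87 V, n = 2.
Overall: Au³⁺(aq) + 2 Cu(s) → Au⁺(aq) + 2 Cu⁺(aq)
Q = [Au⁺]·[Cu⁺]^2 / ([Au³⁺]); log Q = -7.502.
E = E° − (0.0592/n) log Q = +0.87 − (0.0592/2)(-7.502) = +1.092 V.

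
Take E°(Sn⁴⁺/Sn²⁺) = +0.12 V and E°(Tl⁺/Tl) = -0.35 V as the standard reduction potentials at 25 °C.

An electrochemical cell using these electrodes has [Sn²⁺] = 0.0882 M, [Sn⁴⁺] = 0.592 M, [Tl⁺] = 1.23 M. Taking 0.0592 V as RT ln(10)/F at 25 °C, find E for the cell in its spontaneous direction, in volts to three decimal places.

Sn⁴⁺/Sn²⁺ is the cathode (higher E°), Tl⁺/Tl the anode: E°cell = +0.12 − (-0.35) = +0.47 V, n = 2.
Overall: Sn⁴⁺(aq) + 2 Tl(s) → Sn²⁺(aq) + 2 Tl⁺(aq)
Q = [Sn²⁺]·[Tl⁺]^2 / ([Sn⁴⁺]); log Q = -0.647.
E = E° − (0.0592/n) log Q = +0.47 − (0.0592/2)(-0.647) = +0.489 V.

+0.489 V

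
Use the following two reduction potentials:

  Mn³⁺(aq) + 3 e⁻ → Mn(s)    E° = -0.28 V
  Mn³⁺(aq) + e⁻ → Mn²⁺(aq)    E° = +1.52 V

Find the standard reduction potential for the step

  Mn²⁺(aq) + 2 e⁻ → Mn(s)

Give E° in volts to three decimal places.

-1.180 V

Sequential free energies add, so n₃E°₃ = n₁E°₁ + n₂E°₂.
With n₃ = 3, and the known step contributing 1×(+1.52) V, the unknown satisfies 2·E° = 3×(-0.28) − 1×(+1.52) = -2.360.
E° = -2.360 / 2 = -1.180 V.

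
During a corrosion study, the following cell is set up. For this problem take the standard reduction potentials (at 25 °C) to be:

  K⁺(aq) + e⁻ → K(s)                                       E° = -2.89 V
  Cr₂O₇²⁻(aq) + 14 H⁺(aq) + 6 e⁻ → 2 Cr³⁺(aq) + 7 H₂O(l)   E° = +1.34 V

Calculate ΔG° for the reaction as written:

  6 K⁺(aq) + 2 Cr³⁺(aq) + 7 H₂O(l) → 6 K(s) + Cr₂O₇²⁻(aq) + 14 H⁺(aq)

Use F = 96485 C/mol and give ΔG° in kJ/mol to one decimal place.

+2448.8 kJ/mol

As written, K⁺/K is reduced (cathode) and Cr₂O₇²⁻/Cr³⁺ is oxidised (anode), so E°cell = (-2.89) − (+1.34) = -4.23 V.
Balancing electrons gives n = 6.
ΔG° = −nFE° = −(6)(96485)(-4.23) = 2,448,789 J = +2448.8 kJ/mol.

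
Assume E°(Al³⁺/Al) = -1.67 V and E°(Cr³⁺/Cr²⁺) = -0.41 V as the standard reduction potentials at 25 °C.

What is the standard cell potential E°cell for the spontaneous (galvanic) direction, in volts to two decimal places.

The Cr³⁺/Cr²⁺ couple has the higher reduction potential, so it is the cathode; Al³⁺/Al is oxidised at the anode.
E°cell = E°(cathode) − E°(anode) = (-0.41) − (-1.67) = +1.26 V.

+1.26 V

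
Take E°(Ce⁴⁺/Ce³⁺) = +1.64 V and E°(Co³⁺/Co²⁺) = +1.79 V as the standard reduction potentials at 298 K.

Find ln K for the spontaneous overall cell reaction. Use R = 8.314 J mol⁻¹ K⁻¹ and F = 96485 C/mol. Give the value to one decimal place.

5.8

Cathode: Co³⁺/Co²⁺; anode: Ce⁴⁺/Ce³⁺. E°cell = (+1.79) − (+1.64) = +0.15 V, with n = 1.
ΔG° = −nFE° = −RT ln K, so ln K = nFE°/(RT) = (1)(96485)(+0.15) / ((8.314)(298)) = 5.842.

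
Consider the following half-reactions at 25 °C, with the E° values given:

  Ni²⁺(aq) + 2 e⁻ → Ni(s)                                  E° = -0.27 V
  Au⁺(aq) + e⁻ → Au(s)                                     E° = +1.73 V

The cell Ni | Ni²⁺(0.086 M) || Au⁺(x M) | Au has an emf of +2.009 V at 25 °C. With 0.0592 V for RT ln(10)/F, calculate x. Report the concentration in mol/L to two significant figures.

0.42 M

Au⁺/Au is the cathode, Ni²⁺/Ni the anode: E°cell = +2.00 V, n = 2.
Overall reaction: 2 Au⁺(aq) + Ni(s) → 2 Au(s) + Ni²⁺(aq); Q = [Ni²⁺]^1/[Au⁺]^2.
From E = E° − (0.0592/n) log Q: log Q = (E° − E)·n/0.0592 = (+2.00 − (+2.009))·2/0.0592 = -0.3041.
So 2·log[Au⁺] = 1·log(0.086) − log Q = -1.0655 − (-0.3041) = -0.7614; log[Au⁺] = -0.7614 / 2 = -0.3807; [Au⁺] = 10^(-0.3807) ≈ 0.42 M.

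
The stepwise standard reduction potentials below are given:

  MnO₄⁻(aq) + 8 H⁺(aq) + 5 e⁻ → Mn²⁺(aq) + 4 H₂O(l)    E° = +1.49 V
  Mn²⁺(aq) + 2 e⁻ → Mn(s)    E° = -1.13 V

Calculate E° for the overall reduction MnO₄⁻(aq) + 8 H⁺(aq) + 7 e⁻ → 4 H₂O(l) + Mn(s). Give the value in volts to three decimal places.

+0.741 V

Adding the free-energy changes (−nFE°) of the two steps gives −n₃FE°₃ = −n₁FE°₁ − n₂FE°₂.
E°₃ = (5×+1.49 + 2×-1.13) / 7 = (+5.190) / 7 = +0.741 V.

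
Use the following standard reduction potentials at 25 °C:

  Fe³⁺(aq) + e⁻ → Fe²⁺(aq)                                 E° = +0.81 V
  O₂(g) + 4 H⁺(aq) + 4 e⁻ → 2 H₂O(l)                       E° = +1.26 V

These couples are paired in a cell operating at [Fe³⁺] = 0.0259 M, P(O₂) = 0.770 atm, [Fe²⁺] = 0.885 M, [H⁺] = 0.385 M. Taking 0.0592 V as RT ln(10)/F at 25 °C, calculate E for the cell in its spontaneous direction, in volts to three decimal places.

O₂/H₂O is the cathode (higher E°), Fe³⁺/Fe²⁺ the anode: E°cell = +1.26 − (+0.81) = +0.45 V, n = 4.
Overall: O₂(g) + 4 H⁺(aq) + 4 Fe²⁺(aq) → 2 H₂O(l) + 4 Fe³⁺(aq)
Q = [Fe³⁺]^4 / (P(O₂)·[H⁺]^4·[Fe²⁺]^4); log Q = -4.363.
E = E° − (0.0592/n) log Q = +0.45 − (0.0592/4)(-4.363) = +0.515 V.

+0.515 V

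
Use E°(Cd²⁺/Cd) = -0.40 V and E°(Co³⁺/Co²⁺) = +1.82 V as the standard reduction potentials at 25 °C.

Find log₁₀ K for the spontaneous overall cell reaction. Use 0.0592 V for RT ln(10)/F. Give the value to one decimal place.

Cathode: Co³⁺/Co²⁺; anode: Cd²⁺/Cd. E°cell = +2.22 V, n = 2.
log K = nE°cell / 0.0592 = (2)(+2.22) / 0.0592 = 75.0.

75.0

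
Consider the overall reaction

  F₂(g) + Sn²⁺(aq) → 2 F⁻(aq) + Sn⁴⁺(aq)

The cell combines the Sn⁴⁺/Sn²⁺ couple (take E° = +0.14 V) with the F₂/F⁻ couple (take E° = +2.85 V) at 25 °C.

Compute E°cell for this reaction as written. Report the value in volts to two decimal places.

+2.71 V

The F₂/F⁻ couple has the higher reduction potential, so it is the cathode; Sn⁴⁺/Sn²⁺ is oxidised at the anode.
E°cell = E°(cathode) − E°(anode) = (+2.85) − (+0.14) = +2.71 V.
Since E°cell > 0, the reaction is spontaneous under standard conditions.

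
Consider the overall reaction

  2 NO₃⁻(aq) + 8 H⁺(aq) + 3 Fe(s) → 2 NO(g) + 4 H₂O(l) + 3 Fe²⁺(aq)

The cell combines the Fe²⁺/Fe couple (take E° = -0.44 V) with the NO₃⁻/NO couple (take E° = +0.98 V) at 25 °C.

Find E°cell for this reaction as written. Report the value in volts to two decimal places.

+1.42 V

The NO₃⁻/NO couple has the higher reduction potential, so it is the cathode; Fe²⁺/Fe is oxidised at the anode.
E°cell = E°(cathode) − E°(anode) = (+0.98) − (-0.44) = +1.42 V.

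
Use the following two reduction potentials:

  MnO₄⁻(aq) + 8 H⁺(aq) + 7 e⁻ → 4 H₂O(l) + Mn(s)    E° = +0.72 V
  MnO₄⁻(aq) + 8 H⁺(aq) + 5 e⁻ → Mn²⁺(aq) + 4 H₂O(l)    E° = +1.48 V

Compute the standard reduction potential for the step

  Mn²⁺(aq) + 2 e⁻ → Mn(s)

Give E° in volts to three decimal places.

-1.180 V

Sequential free energies add, so n₃E°₃ = n₁E°₁ + n₂E°₂.
With n₃ = 7, and the known step contributing 5×(+1.48) V, the unknown satisfies 2·E° = 7×(+0.72) − 5×(+1.48) = -2.360.
E° = -2.360 / 2 = -1.180 V.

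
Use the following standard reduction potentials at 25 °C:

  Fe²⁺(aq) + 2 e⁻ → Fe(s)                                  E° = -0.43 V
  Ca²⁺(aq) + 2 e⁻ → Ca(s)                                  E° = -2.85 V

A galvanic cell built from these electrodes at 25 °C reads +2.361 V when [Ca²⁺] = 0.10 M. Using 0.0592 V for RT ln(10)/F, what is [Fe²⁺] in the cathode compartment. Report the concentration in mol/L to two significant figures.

0.0010 M

Fe²⁺/Fe is the cathode, Ca²⁺/Ca the anode: E°cell = +2.42 V, n = 2.
Overall reaction: Fe²⁺(aq) + Ca(s) → Fe(s) + Ca²⁺(aq); Q = [Ca²⁺]^1/[Fe²⁺]^1.
From E = E° − (0.0592/n) log Q: log Q = (E° − E)·n/0.0592 = (+2.42 − (+2.361))·2/0.0592 = 1.9932.
So 1·log[Fe²⁺] = 1·log(0.1) − log Q = -1.0000 − (1.9932) = -2.9932; [Fe²⁺] = 10^(-2.9932) ≈ 0.0010 M.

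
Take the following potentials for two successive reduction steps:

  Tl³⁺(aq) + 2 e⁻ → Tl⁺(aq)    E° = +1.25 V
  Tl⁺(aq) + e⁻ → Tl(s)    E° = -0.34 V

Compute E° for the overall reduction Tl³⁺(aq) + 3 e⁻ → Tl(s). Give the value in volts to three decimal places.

Adding the free-energy changes (−nFE°) of the two steps gives −n₃FE°₃ = −n₁FE°₁ − n₂FE°₂.
E°₃ = (2×+1.25 + 1×-0.34) / 3 = (+2.160) / 3 = +0.720 V.

+0.720 V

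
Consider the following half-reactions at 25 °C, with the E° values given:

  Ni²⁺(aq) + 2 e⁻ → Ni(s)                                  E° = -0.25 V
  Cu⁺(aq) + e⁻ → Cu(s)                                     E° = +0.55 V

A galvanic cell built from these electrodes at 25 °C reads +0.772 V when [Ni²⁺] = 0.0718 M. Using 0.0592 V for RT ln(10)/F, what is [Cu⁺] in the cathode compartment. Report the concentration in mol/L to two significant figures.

0.090 M

Cu⁺/Cu is the cathode, Ni²⁺/Ni the anode: E°cell = +0.80 V, n = 2.
Overall reaction: 2 Cu⁺(aq) + Ni(s) → 2 Cu(s) + Ni²⁺(aq); Q = [Ni²⁺]^1/[Cu⁺]^2.
From E = E° − (0.0592/n) log Q: log Q = (E° − E)·n/0.0592 = (+0.80 − (+0.772))·2/0.0592 = 0.9459.
So 2·log[Cu⁺] = 1·log(0.0718) − log Q = -1.1439 − (0.9459) = -2.0898; log[Cu⁺] = -2.0898 / 2 = -1.0449; [Cu⁺] = 10^(-1.0449) ≈ 0.090 M.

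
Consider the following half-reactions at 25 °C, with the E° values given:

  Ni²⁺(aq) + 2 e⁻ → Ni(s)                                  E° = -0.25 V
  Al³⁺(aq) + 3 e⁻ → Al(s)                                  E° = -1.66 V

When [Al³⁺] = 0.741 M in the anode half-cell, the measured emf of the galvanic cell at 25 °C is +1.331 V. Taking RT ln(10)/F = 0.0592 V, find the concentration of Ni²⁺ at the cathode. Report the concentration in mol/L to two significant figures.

Ni²⁺/Ni is the cathode, Al³⁺/Al the anode: E°cell = +1.41 V, n = 6.
Overall reaction: 3 Ni²⁺(aq) + 2 Al(s) → 3 Ni(s) + 2 Al³⁺(aq); Q = [Al³⁺]^2/[Ni²⁺]^3.
From E = E° − (0.0592/n) log Q: log Q = (E° − E)·n/0.0592 = (+1.41 − (+1.331))·6/0.0592 = 8.0068.
So 3·log[Ni²⁺] = 2·log(0.741) − log Q = -0.2604 − (8.0068) = -8.2672; log[Ni²⁺] = -8.2672 / 3 = -2.7557; [Ni²⁺] = 10^(-2.7557) ≈ 0.0018 M.

0.0018 M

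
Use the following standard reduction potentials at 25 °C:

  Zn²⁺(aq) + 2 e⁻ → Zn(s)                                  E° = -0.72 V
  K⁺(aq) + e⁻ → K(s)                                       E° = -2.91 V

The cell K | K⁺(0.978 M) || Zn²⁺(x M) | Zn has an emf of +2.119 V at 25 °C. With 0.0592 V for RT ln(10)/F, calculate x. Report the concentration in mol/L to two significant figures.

0.0038 M

Zn²⁺/Zn is the cathode, K⁺/K the anode: E°cell = +2.19 V, n = 2.
Overall reaction: Zn²⁺(aq) + 2 K(s) → Zn(s) + 2 K⁺(aq); Q = [K⁺]^2/[Zn²⁺]^1.
From E = E° − (0.0592/n) log Q: log Q = (E° − E)·n/0.0592 = (+2.19 − (+2.119))·2/0.0592 = 2.3986.
So 1·log[Zn²⁺] = 2·log(0.978) − log Q = -0.0193 − (2.3986) = -2.4179; [Zn²⁺] = 10^(-2.4179) ≈ 0.0038 M.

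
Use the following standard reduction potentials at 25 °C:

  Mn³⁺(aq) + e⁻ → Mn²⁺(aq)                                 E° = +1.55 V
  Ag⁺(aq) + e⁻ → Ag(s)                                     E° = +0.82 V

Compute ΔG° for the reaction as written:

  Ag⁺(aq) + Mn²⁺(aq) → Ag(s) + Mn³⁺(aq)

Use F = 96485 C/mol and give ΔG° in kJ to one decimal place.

As written, Ag⁺/Ag is reduced (cathode) and Mn³⁺/Mn²⁺ is oxidised (anode), so E°cell = (+0.82) − (+1.55) = -0.73 V.
Balancing electrons gives n = 1.
ΔG° = −nFE° = −(1)(96485)(-0.73) = 70,434 J = +70.4 kJ.

+70.4 kJ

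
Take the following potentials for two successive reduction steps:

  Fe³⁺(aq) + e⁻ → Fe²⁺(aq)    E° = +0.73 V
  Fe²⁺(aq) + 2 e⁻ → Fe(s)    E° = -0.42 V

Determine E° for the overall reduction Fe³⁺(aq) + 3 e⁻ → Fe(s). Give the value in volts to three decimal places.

-0.037 V

Adding the free-energy changes (−nFE°) of the two steps gives −n₃FE°₃ = −n₁FE°₁ − n₂FE°₂.
E°₃ = (1×+0.73 + 2×-0.42) / 3 = (-0.110) / 3 = -0.037 V.
E° values themselves are not directly additive — weighting by electron count is essential.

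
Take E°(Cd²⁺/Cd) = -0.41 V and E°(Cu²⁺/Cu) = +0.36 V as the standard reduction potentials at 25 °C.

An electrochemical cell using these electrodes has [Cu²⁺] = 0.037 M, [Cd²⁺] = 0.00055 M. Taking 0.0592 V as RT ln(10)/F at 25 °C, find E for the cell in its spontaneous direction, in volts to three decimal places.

+0.824 V

Cu²⁺/Cu is the cathode (higher E°), Cd²⁺/Cd the anode: E°cell = +0.36 − (-0.41) = +0.77 V, n = 2.
Overall: Cu²⁺(aq) + Cd(s) → Cu(s) + Cd²⁺(aq)
Q = [Cd²⁺] / ([Cu²⁺]); log Q = -1.828.
E = E° − (0.0592/n) log Q = +0.77 − (0.0592/2)(-1.828) = +0.824 V.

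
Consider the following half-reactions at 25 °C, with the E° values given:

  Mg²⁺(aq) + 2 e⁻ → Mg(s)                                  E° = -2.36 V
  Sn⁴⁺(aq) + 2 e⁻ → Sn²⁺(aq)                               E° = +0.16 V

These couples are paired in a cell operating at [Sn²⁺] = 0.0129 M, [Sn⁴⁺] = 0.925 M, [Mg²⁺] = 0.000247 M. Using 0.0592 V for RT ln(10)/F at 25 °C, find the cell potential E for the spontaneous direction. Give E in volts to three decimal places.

+2.682 V

Sn⁴⁺/Sn²⁺ is the cathode (higher E°), Mg²⁺/Mg the anode: E°cell = +0.16 − (-2.36) = +2.52 V, n = 2.
Overall: Sn⁴⁺(aq) + Mg(s) → Sn²⁺(aq) + Mg²⁺(aq)
Q = [Sn²⁺]·[Mg²⁺] / ([Sn⁴⁺]); log Q = -5.463.
E = E° − (0.0592/n) log Q = +2.52 − (0.0592/2)(-5.463) = +2.682 V.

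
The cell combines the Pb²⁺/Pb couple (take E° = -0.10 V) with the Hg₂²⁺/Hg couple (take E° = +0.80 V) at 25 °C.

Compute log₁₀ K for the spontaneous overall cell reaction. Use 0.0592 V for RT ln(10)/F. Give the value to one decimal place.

30.4

Cathode: Hg₂²⁺/Hg; anode: Pb²⁺/Pb. E°cell = +0.90 V, n = 2.
log K = nE°cell / 0.0592 = (2)(+0.90) / 0.0592 = 30.4.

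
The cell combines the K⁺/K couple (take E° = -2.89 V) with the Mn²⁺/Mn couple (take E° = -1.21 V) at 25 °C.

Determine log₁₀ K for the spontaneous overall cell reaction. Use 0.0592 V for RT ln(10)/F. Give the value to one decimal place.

56.8

Cathode: Mn²⁺/Mn; anode: K⁺/K. E°cell = +1.68 V, n = 2.
log K = nE°cell / 0.0592 = (2)(+1.68) / 0.0592 = 56.8.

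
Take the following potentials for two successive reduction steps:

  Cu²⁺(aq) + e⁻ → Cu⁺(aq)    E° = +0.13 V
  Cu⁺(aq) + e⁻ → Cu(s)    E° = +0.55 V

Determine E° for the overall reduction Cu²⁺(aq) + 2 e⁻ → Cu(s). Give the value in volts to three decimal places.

Adding the free-energy changes (−nFE°) of the two steps gives −n₃FE°₃ = −n₁FE°₁ − n₂FE°₂.
E°₃ = (1×+0.13 + 1×+0.55) / 2 = (+0.680) / 2 = +0.340 V.

+0.340 V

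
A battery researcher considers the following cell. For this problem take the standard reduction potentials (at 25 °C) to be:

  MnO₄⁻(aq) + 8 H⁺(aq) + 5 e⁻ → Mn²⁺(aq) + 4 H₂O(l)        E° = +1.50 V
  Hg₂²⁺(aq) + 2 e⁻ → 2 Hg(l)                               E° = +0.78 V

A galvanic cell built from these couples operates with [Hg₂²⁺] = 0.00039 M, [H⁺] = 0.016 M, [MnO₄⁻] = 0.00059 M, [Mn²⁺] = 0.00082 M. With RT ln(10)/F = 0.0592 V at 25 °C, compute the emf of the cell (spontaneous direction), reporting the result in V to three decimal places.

+0.649 V

MnO₄⁻/Mn²⁺ is the cathode (higher E°), Hg₂²⁺/Hg the anode: E°cell = +1.50 − (+0.78) = +0.72 V, n = 10.
Overall: 2 MnO₄⁻(aq) + 16 H⁺(aq) + 10 Hg(l) → 2 Mn²⁺(aq) + 8 H₂O(l) + 5 Hg₂²⁺(aq)
Q = [Mn²⁺]^2·[Hg₂²⁺]^5 / ([MnO₄⁻]^2·[H⁺]^16); log Q = 11.975.
E = E° − (0.0592/n) log Q = +0.72 − (0.0592/10)(11.975) = +0.649 V.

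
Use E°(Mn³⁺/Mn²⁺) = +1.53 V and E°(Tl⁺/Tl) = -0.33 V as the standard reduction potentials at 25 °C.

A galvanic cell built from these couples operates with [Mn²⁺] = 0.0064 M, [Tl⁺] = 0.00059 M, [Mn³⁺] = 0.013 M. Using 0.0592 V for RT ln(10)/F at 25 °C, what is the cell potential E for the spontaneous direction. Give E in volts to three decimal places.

Mn³⁺/Mn²⁺ is the cathode (higher E°), Tl⁺/Tl the anode: E°cell = +1.53 − (-0.33) = +1.86 V, n = 1.
Overall: Mn³⁺(aq) + Tl(s) → Mn²⁺(aq) + Tl⁺(aq)
Q = [Mn²⁺]·[Tl⁺] / ([Mn³⁺]); log Q = -3.537.
E = E° − (0.0592/n) log Q = +1.86 − (0.0592/1)(-3.537) = +2.069 V.

+2.069 V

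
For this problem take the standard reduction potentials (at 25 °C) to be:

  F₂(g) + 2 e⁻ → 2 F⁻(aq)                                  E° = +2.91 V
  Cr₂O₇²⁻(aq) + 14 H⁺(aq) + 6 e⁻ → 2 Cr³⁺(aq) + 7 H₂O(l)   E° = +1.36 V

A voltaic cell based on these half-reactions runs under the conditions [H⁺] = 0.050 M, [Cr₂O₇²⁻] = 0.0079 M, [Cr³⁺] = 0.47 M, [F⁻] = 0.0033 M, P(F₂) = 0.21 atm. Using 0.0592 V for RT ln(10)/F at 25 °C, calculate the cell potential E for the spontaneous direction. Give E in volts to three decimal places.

F₂/F⁻ is the cathode (higher E°), Cr₂O₇²⁻/Cr³⁺ the anode: E°cell = +2.91 − (+1.36) = +1.55 V, n = 6.
Overall: 3 F₂(g) + 2 Cr³⁺(aq) + 7 H₂O(l) → 6 F⁻(aq) + Cr₂O₇²⁻(aq) + 14 H⁺(aq)
Q = [F⁻]^6·[Cr₂O₇²⁻]·[H⁺]^14 / (P(F₂)^3·[Cr³⁺]^2); log Q = -32.517.
E = E° − (0.0592/n) log Q = +1.55 − (0.0592/6)(-32.517) = +1.871 V.

+1.871 V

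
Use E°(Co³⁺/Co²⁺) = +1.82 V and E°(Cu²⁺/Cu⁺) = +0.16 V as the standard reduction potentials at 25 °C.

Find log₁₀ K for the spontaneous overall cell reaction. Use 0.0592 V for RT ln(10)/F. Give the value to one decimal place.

Cathode: Co³⁺/Co²⁺; anode: Cu²⁺/Cu⁺. E°cell = +1.66 V, n = 1.
log K = nE°cell / 0.0592 = (1)(+1.66) / 0.0592 = 28.0.

28.0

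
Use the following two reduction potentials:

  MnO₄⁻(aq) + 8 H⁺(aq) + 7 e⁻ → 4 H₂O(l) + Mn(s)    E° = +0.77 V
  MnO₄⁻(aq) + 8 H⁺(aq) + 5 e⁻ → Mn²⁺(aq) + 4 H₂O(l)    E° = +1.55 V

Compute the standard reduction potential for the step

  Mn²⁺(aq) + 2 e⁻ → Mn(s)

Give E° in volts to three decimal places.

-1.180 V

Sequential free energies add, so n₃E°₃ = n₁E°₁ + n₂E°₂.
With n₃ = 7, and the known step contributing 5×(+1.55) V, the unknown satisfies 2·E° = 7×(+0.77) − 5×(+1.55) = -2.360.
E° = -2.360 / 2 = -1.180 V.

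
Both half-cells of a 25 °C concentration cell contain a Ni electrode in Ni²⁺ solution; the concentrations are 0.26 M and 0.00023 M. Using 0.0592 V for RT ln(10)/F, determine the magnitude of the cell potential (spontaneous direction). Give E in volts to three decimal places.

For a concentration cell E°cell = 0. The 0.26 M side is the cathode (reduction is favoured where [Ni²⁺] is higher).
With n = 2, E = −(0.0592/2) log([Ni²⁺]ₐₙ/[Ni²⁺]꜀ₐₜ) = −(0.0592/2) log(0.00023/0.26) = −(0.0592/2)(-3.053) = +0.090 V.

+0.090 V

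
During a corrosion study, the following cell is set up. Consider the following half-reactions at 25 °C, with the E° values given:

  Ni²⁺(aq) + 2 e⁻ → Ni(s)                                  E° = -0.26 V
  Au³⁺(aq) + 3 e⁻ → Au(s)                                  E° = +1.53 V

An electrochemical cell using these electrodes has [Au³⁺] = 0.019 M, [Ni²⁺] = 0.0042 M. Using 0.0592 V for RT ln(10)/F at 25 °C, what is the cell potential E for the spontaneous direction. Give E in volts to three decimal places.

Au³⁺/Au is the cathode (higher E°), Ni²⁺/Ni the anode: E°cell = +1.53 − (-0.26) = +1.79 V, n = 6.
Overall: 2 Au³⁺(aq) + 3 Ni(s) → 2 Au(s) + 3 Ni²⁺(aq)
Q = [Ni²⁺]^3 / ([Au³⁺]^2); log Q = -3.688.
E = E° − (0.0592/n) log Q = +1.79 − (0.0592/6)(-3.688) = +1.826 V.

+1.826 V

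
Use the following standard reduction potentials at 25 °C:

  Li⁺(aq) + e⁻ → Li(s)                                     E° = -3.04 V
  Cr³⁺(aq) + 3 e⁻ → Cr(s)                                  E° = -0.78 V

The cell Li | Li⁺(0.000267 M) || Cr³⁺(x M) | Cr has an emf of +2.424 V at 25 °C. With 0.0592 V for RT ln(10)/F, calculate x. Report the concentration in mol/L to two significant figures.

Cr³⁺/Cr is the cathode, Li⁺/Li the anode: E°cell = +2.26 V, n = 3.
Overall reaction: Cr³⁺(aq) + 3 Li(s) → Cr(s) + 3 Li⁺(aq); Q = [Li⁺]^3/[Cr³⁺]^1.
From E = E° − (0.0592/n) log Q: log Q = (E° − E)·n/0.0592 = (+2.26 − (+2.424))·3/0.0592 = -8.3108.
So 1·log[Cr³⁺] = 3·log(0.000267) − log Q = -10.7205 − (-8.3108) = -2.4097; [Cr³⁺] = 10^(-2.4097) ≈ 0.0039 M.

0.0039 M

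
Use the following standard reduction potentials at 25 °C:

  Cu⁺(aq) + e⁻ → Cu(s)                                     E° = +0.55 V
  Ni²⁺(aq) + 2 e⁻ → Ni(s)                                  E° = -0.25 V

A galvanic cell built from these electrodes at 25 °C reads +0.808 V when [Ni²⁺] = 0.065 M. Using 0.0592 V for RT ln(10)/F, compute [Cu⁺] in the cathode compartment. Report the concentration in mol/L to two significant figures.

0.35 M

Cu⁺/Cu is the cathode, Ni²⁺/Ni the anode: E°cell = +0.80 V, n = 2.
Overall reaction: 2 Cu⁺(aq) + Ni(s) → 2 Cu(s) + Ni²⁺(aq); Q = [Ni²⁺]^1/[Cu⁺]^2.
From E = E° − (0.0592/n) log Q: log Q = (E° − E)·n/0.0592 = (+0.80 − (+0.808))·2/0.0592 = -0.2703.
So 2·log[Cu⁺] = 1·log(0.065) − log Q = -1.1871 − (-0.2703) = -0.9168; log[Cu⁺] = -0.9168 / 2 = -0.4584; [Cu⁺] = 10^(-0.4584) ≈ 0.35 M.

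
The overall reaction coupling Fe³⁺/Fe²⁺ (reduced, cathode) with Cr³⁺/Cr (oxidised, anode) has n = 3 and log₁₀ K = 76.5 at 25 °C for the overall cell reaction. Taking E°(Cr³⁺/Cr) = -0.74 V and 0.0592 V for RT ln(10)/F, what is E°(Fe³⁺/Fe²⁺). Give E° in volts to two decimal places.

E°cell = (0.0592/n)·log K = (0.0592/3)(76.5) = +1.510 V.
Since Fe³⁺/Fe²⁺ is the cathode and Cr³⁺/Cr the anode, E°cell = E°(Fe³⁺/Fe²⁺) − E°(Cr³⁺/Cr).
So E°(Fe³⁺/Fe²⁺) = E°cell + E°(Cr³⁺/Cr) = +1.510 + (-0.74) = +0.77 V.

+0.77 V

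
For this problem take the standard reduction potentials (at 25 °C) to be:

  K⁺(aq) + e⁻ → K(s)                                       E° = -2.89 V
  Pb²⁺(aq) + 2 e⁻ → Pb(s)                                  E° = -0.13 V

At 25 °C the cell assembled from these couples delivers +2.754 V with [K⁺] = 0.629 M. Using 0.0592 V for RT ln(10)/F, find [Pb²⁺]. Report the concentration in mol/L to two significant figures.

Pb²⁺/Pb is the cathode, K⁺/K the anode: E°cell = +2.76 V, n = 2.
Overall reaction: Pb²⁺(aq) + 2 K(s) → Pb(s) + 2 K⁺(aq); Q = [K⁺]^2/[Pb²⁺]^1.
From E = E° − (0.0592/n) log Q: log Q = (E° − E)·n/0.0592 = (+2.76 − (+2.754))·2/0.0592 = 0.2027.
So 1·log[Pb²⁺] = 2·log(0.629) − log Q = -0.4027 − (0.2027) = -0.6054; [Pb²⁺] = 10^(-0.6054) ≈ 0.25 M.

0.25 M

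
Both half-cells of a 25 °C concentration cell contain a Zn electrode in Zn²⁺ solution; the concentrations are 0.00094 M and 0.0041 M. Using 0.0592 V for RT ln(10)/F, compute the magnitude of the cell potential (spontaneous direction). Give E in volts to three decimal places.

+0.019 V

For a concentration cell E°cell = 0. The 0.0041 M side is the cathode (reduction is favoured where [Zn²⁺] is higher).
With n = 2, E = −(0.0592/2) log([Zn²⁺]ₐₙ/[Zn²⁺]꜀ₐₜ) = −(0.0592/2) log(0.00094/0.0041) = −(0.0592/2)(-0.640) = +0.019 V.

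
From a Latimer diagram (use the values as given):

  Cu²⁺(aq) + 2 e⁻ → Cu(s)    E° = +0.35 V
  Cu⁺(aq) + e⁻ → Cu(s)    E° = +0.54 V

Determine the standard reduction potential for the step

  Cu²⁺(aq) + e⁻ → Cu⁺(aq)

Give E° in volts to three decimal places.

+0.160 V

Sequential free energies add, so n₃E°₃ = n₁E°₁ + n₂E°₂.
With n₃ = 2, and the known step contributing 1×(+0.54) V, the unknown satisfies 1·E° = 2×(+0.35) − 1×(+0.54) = +0.160.
E° = +0.160 / 1 = +0.160 V.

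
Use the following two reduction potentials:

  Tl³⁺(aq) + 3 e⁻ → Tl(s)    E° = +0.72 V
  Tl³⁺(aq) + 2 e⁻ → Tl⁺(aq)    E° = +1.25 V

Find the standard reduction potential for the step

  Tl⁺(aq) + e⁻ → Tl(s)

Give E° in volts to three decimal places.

Sequential free energies add, so n₃E°₃ = n₁E°₁ + n₂E°₂.
With n₃ = 3, and the known step contributing 2×(+1.25) V, the unknown satisfies 1·E° = 3×(+0.72) − 2×(+1.25) = -0.340.
E° = -0.340 / 1 = -0.340 V.

-0.340 V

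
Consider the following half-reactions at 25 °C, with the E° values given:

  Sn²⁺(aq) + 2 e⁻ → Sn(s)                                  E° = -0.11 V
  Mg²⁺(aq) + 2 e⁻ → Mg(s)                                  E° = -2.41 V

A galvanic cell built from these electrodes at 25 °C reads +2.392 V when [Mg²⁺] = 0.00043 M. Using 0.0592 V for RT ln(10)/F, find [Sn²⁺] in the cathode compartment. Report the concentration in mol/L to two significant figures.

0.55 M

Sn²⁺/Sn is the cathode, Mg²⁺/Mg the anode: E°cell = +2.30 V, n = 2.
Overall reaction: Sn²⁺(aq) + Mg(s) → Sn(s) + Mg²⁺(aq); Q = [Mg²⁺]^1/[Sn²⁺]^1.
From E = E° − (0.0592/n) log Q: log Q = (E° − E)·n/0.0592 = (+2.30 − (+2.392))·2/0.0592 = -3.1081.
So 1·log[Sn²⁺] = 1·log(0.00043) − log Q = -3.3665 − (-3.1081) = -0.2584; [Sn²⁺] = 10^(-0.2584) ≈ 0.55 M.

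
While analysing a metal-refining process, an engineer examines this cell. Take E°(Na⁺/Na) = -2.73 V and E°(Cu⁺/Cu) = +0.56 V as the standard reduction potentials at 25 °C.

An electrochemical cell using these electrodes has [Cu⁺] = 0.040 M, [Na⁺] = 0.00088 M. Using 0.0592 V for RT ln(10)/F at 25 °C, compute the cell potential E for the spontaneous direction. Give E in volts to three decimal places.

+3.388 V

Cu⁺/Cu is the cathode (higher E°), Na⁺/Na the anode: E°cell = +0.56 − (-2.73) = +3.29 V, n = 1.
Overall: Cu⁺(aq) + Na(s) → Cu(s) + Na⁺(aq)
Q = [Na⁺] / ([Cu⁺]); log Q = -1.658.
E = E° − (0.0592/n) log Q = +3.29 − (0.0592/1)(-1.658) = +3.388 V.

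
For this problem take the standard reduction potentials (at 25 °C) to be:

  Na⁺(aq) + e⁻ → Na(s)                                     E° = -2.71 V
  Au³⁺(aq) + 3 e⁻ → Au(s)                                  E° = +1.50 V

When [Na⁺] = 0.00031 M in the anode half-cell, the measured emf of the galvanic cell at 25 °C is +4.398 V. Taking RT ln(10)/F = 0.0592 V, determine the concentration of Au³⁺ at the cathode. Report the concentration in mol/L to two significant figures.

0.10 M

Au³⁺/Au is the cathode, Na⁺/Na the anode: E°cell = +4.21 V, n = 3.
Overall reaction: Au³⁺(aq) + 3 Na(s) → Au(s) + 3 Na⁺(aq); Q = [Na⁺]^3/[Au³⁺]^1.
From E = E° − (0.0592/n) log Q: log Q = (E° − E)·n/0.0592 = (+4.21 − (+4.398))·3/0.0592 = -9.5270.
So 1·log[Au³⁺] = 3·log(0.00031) − log Q = -10.5259 − (-9.5270) = -0.9989; [Au³⁺] = 10^(-0.9989) ≈ 0.10 M.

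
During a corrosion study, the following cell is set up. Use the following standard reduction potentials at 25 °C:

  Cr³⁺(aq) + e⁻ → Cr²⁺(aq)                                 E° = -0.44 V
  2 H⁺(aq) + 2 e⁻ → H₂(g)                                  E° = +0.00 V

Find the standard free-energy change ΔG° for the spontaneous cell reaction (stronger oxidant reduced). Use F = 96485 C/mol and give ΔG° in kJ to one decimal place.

-84.9 kJ

H⁺/H₂ (E° = +0.00 V) is the cathode; Cr³⁺/Cr²⁺ (E° = -0.44 V) is the anode, so E°cell = +0.44 V.
Balancing electrons gives n = 2 (lcm of 2 and 1).
ΔG° = −nFE° = −(2)(96485)(+0.44) = -84,907 J = -84.9 kJ.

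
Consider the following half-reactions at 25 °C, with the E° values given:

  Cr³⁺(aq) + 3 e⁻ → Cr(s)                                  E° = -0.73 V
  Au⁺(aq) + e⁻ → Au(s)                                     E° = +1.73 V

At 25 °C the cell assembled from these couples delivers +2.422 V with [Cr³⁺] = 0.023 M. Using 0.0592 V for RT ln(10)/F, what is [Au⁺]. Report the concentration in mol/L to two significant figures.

Au⁺/Au is the cathode, Cr³⁺/Cr the anode: E°cell = +2.46 V, n = 3.
Overall reaction: 3 Au⁺(aq) + Cr(s) → 3 Au(s) + Cr³⁺(aq); Q = [Cr³⁺]^1/[Au⁺]^3.
From E = E° − (0.0592/n) log Q: log Q = (E° − E)·n/0.0592 = (+2.46 − (+2.422))·3/0.0592 = 1.9257.
So 3·log[Au⁺] = 1·log(0.023) − log Q = -1.6383 − (1.9257) = -3.5640; log[Au⁺] = -3.5640 / 3 = -1.1880; [Au⁺] = 10^(-1.1880) ≈ 0.065 M.

0.065 M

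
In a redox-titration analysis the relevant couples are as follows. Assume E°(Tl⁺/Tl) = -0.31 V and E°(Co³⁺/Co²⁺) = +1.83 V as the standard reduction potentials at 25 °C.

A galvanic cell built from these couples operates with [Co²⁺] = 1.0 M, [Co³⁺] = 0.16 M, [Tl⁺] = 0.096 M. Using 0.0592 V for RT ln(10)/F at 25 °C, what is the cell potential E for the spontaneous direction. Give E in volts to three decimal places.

+2.153 V

Co³⁺/Co²⁺ is the cathode (higher E°), Tl⁺/Tl the anode: E°cell = +1.83 − (-0.31) = +2.14 V, n = 1.
Overall: Co³⁺(aq) + Tl(s) → Co²⁺(aq) + Tl⁺(aq)
Q = [Co²⁺]·[Tl⁺] / ([Co³⁺]); log Q = -0.222.
E = E° − (0.0592/n) log Q = +2.14 − (0.0592/1)(-0.222) = +2.153 V.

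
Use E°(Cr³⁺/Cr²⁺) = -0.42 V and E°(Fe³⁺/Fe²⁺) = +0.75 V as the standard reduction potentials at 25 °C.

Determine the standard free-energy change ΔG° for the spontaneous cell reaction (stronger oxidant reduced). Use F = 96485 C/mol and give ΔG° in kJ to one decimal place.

-112.9 kJ

Fe³⁺/Fe²⁺ (E° = +0.75 V) is the cathode; Cr³⁺/Cr²⁺ (E° = -0.42 V) is the anode, so E°cell = +1.17 V.
Balancing electrons gives n = 1 (lcm of 1 and 1).
ΔG° = −nFE° = −(1)(96485)(+1.17) = -112,887 J = -112.9 kJ.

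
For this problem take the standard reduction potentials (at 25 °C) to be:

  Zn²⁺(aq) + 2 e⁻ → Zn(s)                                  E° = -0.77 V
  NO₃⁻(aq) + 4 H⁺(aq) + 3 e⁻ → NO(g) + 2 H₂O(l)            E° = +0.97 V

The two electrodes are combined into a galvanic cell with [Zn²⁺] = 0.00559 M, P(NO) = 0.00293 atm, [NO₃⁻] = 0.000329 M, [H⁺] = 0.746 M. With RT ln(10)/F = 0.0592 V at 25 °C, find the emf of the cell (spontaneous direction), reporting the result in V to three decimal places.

NO₃⁻/NO is the cathode (higher E°), Zn²⁺/Zn the anode: E°cell = +0.97 − (-0.77) = +1.74 V, n = 6.
Overall: 2 NO₃⁻(aq) + 8 H⁺(aq) + 3 Zn(s) → 2 NO(g) + 4 H₂O(l) + 3 Zn²⁺(aq)
Q = P(NO)^2·[Zn²⁺]^3 / ([NO₃⁻]^2·[H⁺]^8); log Q = -3.840.
E = E° − (0.0592/n) log Q = +1.74 − (0.0592/6)(-3.840) = +1.778 V.

+1.778 V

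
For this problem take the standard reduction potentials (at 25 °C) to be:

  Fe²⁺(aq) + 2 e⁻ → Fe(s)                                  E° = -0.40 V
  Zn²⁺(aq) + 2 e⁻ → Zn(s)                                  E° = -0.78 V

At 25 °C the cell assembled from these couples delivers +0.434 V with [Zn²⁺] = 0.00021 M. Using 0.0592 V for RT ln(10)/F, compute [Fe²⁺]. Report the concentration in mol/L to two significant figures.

Fe²⁺/Fe is the cathode, Zn²⁺/Zn the anode: E°cell = +0.38 V, n = 2.
Overall reaction: Fe²⁺(aq) + Zn(s) → Fe(s) + Zn²⁺(aq); Q = [Zn²⁺]^1/[Fe²⁺]^1.
From E = E° − (0.0592/n) log Q: log Q = (E° − E)·n/0.0592 = (+0.38 − (+0.434))·2/0.0592 = -1.8243.
So 1·log[Fe²⁺] = 1·log(0.00021) − log Q = -3.6778 − (-1.8243) = -1.8535; [Fe²⁺] = 10^(-1.8535) ≈ 0.014 M.

0.014 M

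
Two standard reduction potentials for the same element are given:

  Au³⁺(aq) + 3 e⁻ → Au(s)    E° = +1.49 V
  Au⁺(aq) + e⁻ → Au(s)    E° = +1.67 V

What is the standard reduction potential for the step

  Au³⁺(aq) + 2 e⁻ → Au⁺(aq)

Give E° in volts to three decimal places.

+1.400 V

Sequential free energies add, so n₃E°₃ = n₁E°₁ + n₂E°₂.
With n₃ = 3, and the known step contributing 1×(+1.67) V, the unknown satisfies 2·E° = 3×(+1.49) − 1×(+1.67) = +2.800.
E° = +2.800 / 2 = +1.400 V.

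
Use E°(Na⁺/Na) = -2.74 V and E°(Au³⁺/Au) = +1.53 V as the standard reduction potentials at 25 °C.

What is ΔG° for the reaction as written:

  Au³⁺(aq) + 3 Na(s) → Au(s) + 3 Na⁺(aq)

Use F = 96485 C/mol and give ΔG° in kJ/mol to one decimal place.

As written, Au³⁺/Au is reduced (cathode) and Na⁺/Na is oxidised (anode), so E°cell = (+1.53) − (-2.74) = +4.27 V.
Balancing electrons gives n = 3.
ΔG° = −nFE° = −(3)(96485)(+4.27) = -1,235,973 J = -1236.0 kJ/mol.

-1236.0 kJ/mol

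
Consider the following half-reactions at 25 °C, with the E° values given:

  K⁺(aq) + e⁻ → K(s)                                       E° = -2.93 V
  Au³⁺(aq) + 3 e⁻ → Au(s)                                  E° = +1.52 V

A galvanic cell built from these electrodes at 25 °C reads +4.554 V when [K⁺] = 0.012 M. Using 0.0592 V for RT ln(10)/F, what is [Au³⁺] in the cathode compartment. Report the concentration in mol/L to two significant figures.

Au³⁺/Au is the cathode, K⁺/K the anode: E°cell = +4.45 V, n = 3.
Overall reaction: Au³⁺(aq) + 3 K(s) → Au(s) + 3 K⁺(aq); Q = [K⁺]^3/[Au³⁺]^1.
From E = E° − (0.0592/n) log Q: log Q = (E° − E)·n/0.0592 = (+4.45 − (+4.554))·3/0.0592 = -5.2703.
So 1·log[Au³⁺] = 3·log(0.012) − log Q = -5.7625 − (-5.2703) = -0.4922; [Au³⁺] = 10^(-0.4922) ≈ 0.32 M.

0.32 M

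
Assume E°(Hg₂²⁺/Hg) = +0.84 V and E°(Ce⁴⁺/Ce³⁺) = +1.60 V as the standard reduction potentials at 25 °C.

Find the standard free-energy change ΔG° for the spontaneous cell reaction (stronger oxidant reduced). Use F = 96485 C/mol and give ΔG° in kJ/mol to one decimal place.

Ce⁴⁺/Ce³⁺ (E° = +1.60 V) is the cathode; Hg₂²⁺/Hg (E° = +0.84 V) is the anode, so E°cell = +0.76 V.
Balancing electrons gives n = 2 (lcm of 1 and 2).
ΔG° = −nFE° = −(2)(96485)(+0.76) = -146,657 J = -146.7 kJ/mol.

-146.7 kJ/mol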